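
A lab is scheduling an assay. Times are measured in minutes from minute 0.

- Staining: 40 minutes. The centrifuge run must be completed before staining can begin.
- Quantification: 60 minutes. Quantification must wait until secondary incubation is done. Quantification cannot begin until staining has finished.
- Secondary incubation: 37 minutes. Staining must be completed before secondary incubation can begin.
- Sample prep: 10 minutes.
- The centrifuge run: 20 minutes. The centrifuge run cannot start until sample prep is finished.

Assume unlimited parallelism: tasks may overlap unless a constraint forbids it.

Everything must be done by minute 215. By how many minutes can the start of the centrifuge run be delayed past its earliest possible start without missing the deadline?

Nothing blocks sample prep, so it runs from minute 0 to minute 10.
The centrifuge run cannot begin until sample prep (finishes minute 10). It runs from minute 10 to 10 + 20 = minute 30.

Working backward from the deadline:
Nothing follows quantification; the deadline of minute 215 is its only limit. It must start by 215 − 60 = minute 155.
Secondary incubation feeds into quantification (must start by minute 155); so secondary incubation must finish by minute 155 and therefore start by minute 118.
Staining has several dependents: secondary incubation (must start by minute 118); quantification (must start by minute 155). The earliest of those limits is minute 118, so staining must start by 118 − 40 = minute 78.
The centrifuge run has to be done before staining (must start by minute 78). That means finishing by minute 78, i.e. starting by 78 − 20 = minute 58.
So the centrifuge run can start as early as minute 10 and as late as minute 58, giving 58 − 10 = 48 minutes of slack.

48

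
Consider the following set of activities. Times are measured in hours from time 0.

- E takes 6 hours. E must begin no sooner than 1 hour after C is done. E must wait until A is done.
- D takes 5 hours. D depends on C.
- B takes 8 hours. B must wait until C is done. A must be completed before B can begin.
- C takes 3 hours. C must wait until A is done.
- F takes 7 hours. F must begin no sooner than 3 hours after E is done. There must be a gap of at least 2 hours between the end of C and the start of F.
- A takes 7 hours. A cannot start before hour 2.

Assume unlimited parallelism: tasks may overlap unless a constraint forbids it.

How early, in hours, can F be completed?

A cannot begin until its own release at hour 2. It runs from hour 2 to 2 + 7 = hour 9.
After A (finishes hour 9), C can start at hour 9 and finishes at hour 12.
E cannot start until C (finishes hour 12, plus 1-hour gap → hour 13); A (finishes hour 9). The controlling bound is hour 13, so E finishes at 13 + 6 = hour 19.
F cannot start until E (finishes hour 19, plus 3-hour gap → hour 22); C (finishes hour 12, plus 2-hour gap → hour 14). The controlling bound is hour 22, so F finishes at 22 + 7 = hour 29.

29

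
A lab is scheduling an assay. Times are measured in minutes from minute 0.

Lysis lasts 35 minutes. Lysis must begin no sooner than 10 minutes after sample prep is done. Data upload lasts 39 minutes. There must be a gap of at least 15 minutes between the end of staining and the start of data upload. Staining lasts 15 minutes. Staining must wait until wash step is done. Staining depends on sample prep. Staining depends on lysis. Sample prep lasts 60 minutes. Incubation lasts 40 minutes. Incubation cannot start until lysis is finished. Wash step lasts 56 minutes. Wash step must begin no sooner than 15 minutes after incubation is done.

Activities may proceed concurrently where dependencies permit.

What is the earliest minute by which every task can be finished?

285

Sample prep can start immediately at minute 0; it finishes at minute 60.
Lysis cannot begin until sample prep (finishes minute 60, plus 10-minute gap → minute 70). It runs from minute 70 to 70 + 35 = minute 105.
After lysis (finishes minute 105), incubation can start at minute 105 and finishes at minute 145.
Wash step cannot begin until incubation (finishes minute 145, plus 15-minute gap → minute 160). It runs from minute 160 to 160 + 56 = minute 216.
Staining has to wait for wash step (finishes minute 216); sample prep (finishes minute 60); lysis (finishes minute 105). The latest of these is minute 216, so staining runs minute 216 to 216 + 15 = minute 231.
Data upload cannot begin until staining (finishes minute 231, plus 15-minute gap → minute 246). It runs from minute 246 to 246 + 39 = minute 285.
All tasks are finished once the last one completes. Finish times: Sample prep at 60, Lysis at 105, Incubation at 145, Wash step at 216, Staining at 231, Data upload at 285. The latest is minute 285.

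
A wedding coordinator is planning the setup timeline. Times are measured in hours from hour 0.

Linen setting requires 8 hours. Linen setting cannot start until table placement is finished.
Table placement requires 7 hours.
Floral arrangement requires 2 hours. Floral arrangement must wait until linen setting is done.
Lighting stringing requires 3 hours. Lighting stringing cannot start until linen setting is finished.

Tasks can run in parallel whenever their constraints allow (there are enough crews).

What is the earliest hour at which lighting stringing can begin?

Table placement can start immediately at hour 0; it finishes at hour 7.
After table placement (finishes hour 7), linen setting can start at hour 7 and finishes at hour 15.
Lighting stringing waits on linen setting (finishes hour 15), so the earliest it can start is hour 15.

15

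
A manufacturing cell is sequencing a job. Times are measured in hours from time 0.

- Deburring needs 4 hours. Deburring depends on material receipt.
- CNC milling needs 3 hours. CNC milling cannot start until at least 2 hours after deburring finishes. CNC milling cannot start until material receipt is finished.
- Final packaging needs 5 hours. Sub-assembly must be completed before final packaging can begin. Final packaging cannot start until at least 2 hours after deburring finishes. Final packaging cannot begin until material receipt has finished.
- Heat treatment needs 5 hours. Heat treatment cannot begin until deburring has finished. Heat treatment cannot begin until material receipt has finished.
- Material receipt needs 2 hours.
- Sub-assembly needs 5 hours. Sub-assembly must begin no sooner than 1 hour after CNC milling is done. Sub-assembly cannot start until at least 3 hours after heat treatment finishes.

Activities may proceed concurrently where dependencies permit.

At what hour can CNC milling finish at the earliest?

Material receipt can start immediately at hour 0; it finishes at hour 2.
Deburring waits on material receipt (finishes hour 2), so it starts at hour 2 and finishes at 2 + 4 = hour 6.
CNC milling cannot start until deburring (finishes hour 6, plus 2-hour gap → hour 8); material receipt (finishes hour 2). The controlling bound is hour 8, so CNC milling finishes at 8 + 3 = hour 11.

11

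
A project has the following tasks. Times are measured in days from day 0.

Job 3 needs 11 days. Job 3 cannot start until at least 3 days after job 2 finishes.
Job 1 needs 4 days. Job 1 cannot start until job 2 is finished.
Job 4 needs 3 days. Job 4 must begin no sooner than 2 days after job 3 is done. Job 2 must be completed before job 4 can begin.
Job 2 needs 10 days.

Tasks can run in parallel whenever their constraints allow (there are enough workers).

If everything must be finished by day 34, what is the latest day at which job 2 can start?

5

Job 1 must finish by day 34; it takes 4 days, so it must start by 34 − 4 = day 30.
Job 4 has no dependents, so it just needs to finish by day 34. Starting by 34 − 3 = day 31 achieves that.
Job 3 must finish before job 4 (must start by day 31, minus 2-day gap → day 29). With an 11-day duration, job 3 must start by 29 − 11 = day 18.
Job 2 feeds job 1 (must start by day 30); job 3 (must start by day 18, minus 3-day gap → day 15); job 4 (must start by day 31). Taking the minimum, job 2 must finish by day 15 and start by 15 − 10 = day 5.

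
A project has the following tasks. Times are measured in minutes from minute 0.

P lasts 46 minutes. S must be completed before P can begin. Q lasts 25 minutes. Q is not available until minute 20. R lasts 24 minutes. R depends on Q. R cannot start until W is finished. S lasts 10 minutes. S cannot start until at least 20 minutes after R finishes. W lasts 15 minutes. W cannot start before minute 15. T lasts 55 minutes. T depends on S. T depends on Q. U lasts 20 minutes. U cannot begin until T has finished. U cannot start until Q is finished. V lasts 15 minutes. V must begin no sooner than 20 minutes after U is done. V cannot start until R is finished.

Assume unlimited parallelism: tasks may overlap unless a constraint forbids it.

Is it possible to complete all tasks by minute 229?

Yes

After its own release at minute 15, W can start at minute 15 and finishes at minute 30.
After its own release at minute 20, Q can start at minute 20 and finishes at minute 45.
R needs all of Q (finishes minute 45); W (finishes minute 30). That puts its earliest start at minute 45; it finishes at 45 + 24 = minute 69.
S cannot begin until R (finishes minute 69, plus 20-minute gap → minute 89). It runs from minute 89 to 89 + 10 = minute 99.
T cannot start until S (finishes minute 99); Q (finishes minute 45). The controlling bound is minute 99, so T finishes at 99 + 55 = minute 154.
U needs all of T (finishes minute 154); Q (finishes minute 45). That puts its earliest start at minute 154; it finishes at 154 + 20 = minute 174.
For V: U (finishes minute 174, plus 20-minute gap → minute 194); R (finishes minute 69). Taking the maximum gives a start of minute 194, and it finishes at 194 + 15 = minute 209.
P cannot begin until S (finishes minute 99). It runs from minute 99 to 99 + 46 = minute 145.
Every task is finished by minute 209, which is no later than the deadline of 229, so the schedule is feasible.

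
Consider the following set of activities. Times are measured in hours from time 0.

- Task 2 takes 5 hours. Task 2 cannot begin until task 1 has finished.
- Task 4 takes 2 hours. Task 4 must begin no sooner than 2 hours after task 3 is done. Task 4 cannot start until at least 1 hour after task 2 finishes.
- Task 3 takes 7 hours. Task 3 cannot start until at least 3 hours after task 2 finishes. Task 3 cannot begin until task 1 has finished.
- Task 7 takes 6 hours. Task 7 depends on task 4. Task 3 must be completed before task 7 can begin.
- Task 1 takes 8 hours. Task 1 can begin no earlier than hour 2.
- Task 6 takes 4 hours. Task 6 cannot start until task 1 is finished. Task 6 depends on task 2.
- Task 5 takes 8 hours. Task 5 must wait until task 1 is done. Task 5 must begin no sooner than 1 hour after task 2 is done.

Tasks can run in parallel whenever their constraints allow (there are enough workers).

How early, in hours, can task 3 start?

Task 1 waits on its own release at hour 2, so it starts at hour 2 and finishes at 2 + 8 = hour 10.
Task 2 cannot begin until task 1 (finishes hour 10). It runs from hour 10 to 10 + 5 = hour 15.
Task 3 waits on task 2 (finishes hour 15, plus 3-hour gap → hour 18); task 1 (finishes hour 10). The latest of these is hour 18, which is the earliest task 3 can start.

18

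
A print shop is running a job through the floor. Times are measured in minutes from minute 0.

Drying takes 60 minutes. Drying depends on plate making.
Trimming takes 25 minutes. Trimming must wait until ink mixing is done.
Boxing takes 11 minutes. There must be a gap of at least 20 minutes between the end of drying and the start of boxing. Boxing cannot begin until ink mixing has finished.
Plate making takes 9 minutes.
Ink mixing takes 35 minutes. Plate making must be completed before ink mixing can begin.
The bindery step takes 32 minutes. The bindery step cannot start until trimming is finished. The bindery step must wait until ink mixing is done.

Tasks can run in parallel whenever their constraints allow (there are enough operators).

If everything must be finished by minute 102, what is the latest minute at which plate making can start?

The bindery step must finish by minute 102; it takes 32 minutes, so it must start by 102 − 32 = minute 70.
Trimming feeds into the bindery step (must start by minute 70); so trimming must finish by minute 70 and therefore start by minute 45.
Boxing has no dependents, so it just needs to finish by minute 102. Starting by 102 − 11 = minute 91 achieves that.
Ink mixing feeds trimming (must start by minute 45); the bindery step (must start by minute 70); boxing (must start by minute 91). Taking the minimum, ink mixing must finish by minute 45 and start by 45 − 35 = minute 10.
Since boxing (must start by minute 91, minus 20-minute gap → minute 71) depends on it, drying must finish by minute 71. Backing off its 60-minute duration gives a latest start of minute 11.
Plate making feeds ink mixing (must start by minute 10); drying (must start by minute 11). Taking the minimum, plate making must finish by minute 10 and start by 10 − 9 = minute 1.

1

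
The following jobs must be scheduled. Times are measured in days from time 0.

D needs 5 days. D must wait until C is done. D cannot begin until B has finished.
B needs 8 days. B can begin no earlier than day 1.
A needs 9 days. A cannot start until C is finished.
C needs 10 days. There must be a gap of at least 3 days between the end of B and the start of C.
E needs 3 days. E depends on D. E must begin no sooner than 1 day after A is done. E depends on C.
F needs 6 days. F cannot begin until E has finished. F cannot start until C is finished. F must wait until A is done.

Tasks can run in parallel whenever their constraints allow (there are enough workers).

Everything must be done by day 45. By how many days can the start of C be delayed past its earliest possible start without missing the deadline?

B cannot begin until its own release at day 1. It runs from day 1 to 1 + 8 = day 9.
C waits on B (finishes day 9, plus 3-day gap → day 12), so it starts at day 12 and finishes at 12 + 10 = day 22.

Working backward from the deadline:
F must finish by day 45; it takes 6 days, so it must start by 45 − 6 = day 39.
Since F (must start by day 39) depends on it, E must finish by day 39. Backing off its 3-day duration gives a latest start of day 36.
A feeds E (must start by day 36, minus 1-day gap → day 35); F (must start by day 39). Taking the minimum, A must finish by day 35 and start by 35 − 9 = day 26.
Since E (must start by day 36) depends on it, D must finish by day 36. Backing off its 5-day duration gives a latest start of day 31.
C must finish in time for A (must start by day 26); D (must start by day 31); E (must start by day 36); F (must start by day 39). The tightest is day 26, so C must start by 26 − 10 = day 16.
So C can start as early as day 12 and as late as day 16, giving 16 − 12 = 4 days of slack.

4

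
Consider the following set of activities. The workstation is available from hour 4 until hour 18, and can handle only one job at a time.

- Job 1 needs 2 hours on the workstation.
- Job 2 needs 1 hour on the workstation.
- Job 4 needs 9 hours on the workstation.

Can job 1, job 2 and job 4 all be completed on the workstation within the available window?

Yes

The workstation window is 18 − 4 = 14 hours.
Running back to back, the jobs need 2 + 1 + 9 = 12 hours on the workstation.
Since 12 ≤ 14, they fit within the window.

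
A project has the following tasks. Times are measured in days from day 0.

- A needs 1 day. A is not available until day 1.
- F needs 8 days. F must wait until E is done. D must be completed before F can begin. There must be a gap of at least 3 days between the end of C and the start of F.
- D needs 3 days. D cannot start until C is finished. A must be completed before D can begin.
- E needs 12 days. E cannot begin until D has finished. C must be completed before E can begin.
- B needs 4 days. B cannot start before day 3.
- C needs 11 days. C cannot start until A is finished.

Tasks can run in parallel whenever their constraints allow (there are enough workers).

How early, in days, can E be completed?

28

A cannot begin until its own release at day 1. It runs from day 1 to 1 + 1 = day 2.
C waits on A (finishes day 2), so it starts at day 2 and finishes at 2 + 11 = day 13.
D has to wait for C (finishes day 13); A (finishes day 2). The latest of these is day 13, so D runs day 13 to 13 + 3 = day 16.
E has to wait for D (finishes day 16); C (finishes day 13). The latest of these is day 16, so E runs day 16 to 16 + 12 = day 28.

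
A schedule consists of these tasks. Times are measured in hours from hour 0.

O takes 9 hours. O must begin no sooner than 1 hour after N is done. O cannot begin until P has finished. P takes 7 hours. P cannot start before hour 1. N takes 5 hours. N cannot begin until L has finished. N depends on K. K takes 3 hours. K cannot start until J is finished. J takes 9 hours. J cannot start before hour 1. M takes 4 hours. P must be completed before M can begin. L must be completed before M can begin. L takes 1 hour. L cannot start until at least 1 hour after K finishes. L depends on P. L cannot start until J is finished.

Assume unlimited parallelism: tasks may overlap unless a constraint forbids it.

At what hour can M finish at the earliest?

19

After its own release at hour 1, P can start at hour 1 and finishes at hour 8.
After its own release at hour 1, J can start at hour 1 and finishes at hour 10.
K waits on J (finishes hour 10), so it starts at hour 10 and finishes at 10 + 3 = hour 13.
For L: K (finishes hour 13, plus 1-hour gap → hour 14); P (finishes hour 8); J (finishes hour 10). Taking the maximum gives a start of hour 14, and it finishes at 14 + 1 = hour 15.
For M: P (finishes hour 8); L (finishes hour 15). Taking the maximum gives a start of hour 15, and it finishes at 15 + 4 = hour 19.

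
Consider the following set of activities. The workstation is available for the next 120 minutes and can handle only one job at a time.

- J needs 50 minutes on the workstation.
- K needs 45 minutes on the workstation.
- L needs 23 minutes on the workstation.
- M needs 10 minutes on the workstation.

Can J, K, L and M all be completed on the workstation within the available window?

Running back to back, the jobs need 50 + 45 + 23 + 10 = 128 minutes on the workstation.
Since 128 > 120, they cannot all fit.

No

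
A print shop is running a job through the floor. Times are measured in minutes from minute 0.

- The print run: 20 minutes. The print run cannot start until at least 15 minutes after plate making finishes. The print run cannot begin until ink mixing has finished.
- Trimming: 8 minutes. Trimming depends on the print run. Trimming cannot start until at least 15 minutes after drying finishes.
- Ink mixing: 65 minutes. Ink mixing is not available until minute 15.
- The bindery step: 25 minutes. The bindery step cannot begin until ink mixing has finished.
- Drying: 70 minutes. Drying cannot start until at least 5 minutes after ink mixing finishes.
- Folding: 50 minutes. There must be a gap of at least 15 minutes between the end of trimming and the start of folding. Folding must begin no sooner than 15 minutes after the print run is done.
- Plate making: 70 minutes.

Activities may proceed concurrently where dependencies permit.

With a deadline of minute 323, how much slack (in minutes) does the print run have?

Ink mixing waits on its own release at minute 15, so it starts at minute 15 and finishes at 15 + 65 = minute 80.
Nothing blocks plate making, so it runs from minute 0 to minute 70.
For the print run: plate making (finishes minute 70, plus 15-minute gap → minute 85); ink mixing (finishes minute 80). Taking the maximum gives a start of minute 85, and it finishes at 85 + 20 = minute 105.

Working backward from the deadline:
Folding has no dependents, so it just needs to finish by minute 323. Starting by 323 − 50 = minute 273 achieves that.
Trimming must finish before folding (must start by minute 273, minus 15-minute gap → minute 258). With an 8-minute duration, trimming must start by 258 − 8 = minute 250.
For the print run: trimming (must start by minute 250); folding (must start by minute 273, minus 15-minute gap → minute 258). The most restrictive is minute 250; with a 20-minute duration, the print run must start by minute 230.
So the print run can start as early as minute 85 and as late as minute 230, giving 230 − 85 = 145 minutes of slack.

145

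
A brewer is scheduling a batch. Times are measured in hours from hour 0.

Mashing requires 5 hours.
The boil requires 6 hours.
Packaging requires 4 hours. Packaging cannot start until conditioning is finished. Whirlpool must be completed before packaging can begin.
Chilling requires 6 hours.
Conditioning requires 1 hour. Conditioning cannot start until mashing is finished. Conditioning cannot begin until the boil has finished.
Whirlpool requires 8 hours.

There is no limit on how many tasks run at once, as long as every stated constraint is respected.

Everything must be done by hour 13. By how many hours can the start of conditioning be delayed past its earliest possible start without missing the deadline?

The boil can start immediately at hour 0; it finishes at hour 6.
Mashing can start immediately at hour 0; it finishes at hour 5.
Conditioning has to wait for mashing (finishes hour 5); the boil (finishes hour 6). The latest of these is hour 6, so conditioning runs hour 6 to 6 + 1 = hour 7.

Working backward from the deadline:
Packaging has no dependents, so it just needs to finish by hour 13. Starting by 13 − 4 = hour 9 achieves that.
Conditioning feeds into packaging (must start by hour 9); so conditioning must finish by hour 9 and therefore start by hour 8.
So conditioning can start as early as hour 6 and as late as hour 8, giving 8 − 6 = 2 hours of slack.

2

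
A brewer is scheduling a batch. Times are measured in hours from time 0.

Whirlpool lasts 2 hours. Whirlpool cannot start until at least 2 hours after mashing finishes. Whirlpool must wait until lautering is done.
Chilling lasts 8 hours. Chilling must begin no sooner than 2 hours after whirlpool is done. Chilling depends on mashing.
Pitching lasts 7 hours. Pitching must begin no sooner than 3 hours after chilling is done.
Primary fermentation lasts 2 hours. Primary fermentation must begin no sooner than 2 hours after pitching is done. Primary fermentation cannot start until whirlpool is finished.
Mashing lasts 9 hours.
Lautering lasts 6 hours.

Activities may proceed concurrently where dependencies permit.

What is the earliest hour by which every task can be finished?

Nothing blocks lautering, so it runs from hour 0 to hour 6.
Mashing can start immediately at hour 0; it finishes at hour 9.
Whirlpool needs all of mashing (finishes hour 9, plus 2-hour gap → hour 11); lautering (finishes hour 6). That puts its earliest start at hour 11; it finishes at 11 + 2 = hour 13.
Chilling needs all of whirlpool (finishes hour 13, plus 2-hour gap → hour 15); mashing (finishes hour 9). That puts its earliest start at hour 15; it finishes at 15 + 8 = hour 23.
After chilling (finishes hour 23, plus 3-hour gap → hour 26), pitching can start at hour 26 and finishes at hour 33.
Primary fermentation needs all of pitching (finishes hour 33, plus 2-hour gap → hour 35); whirlpool (finishes hour 13). That puts its earliest start at hour 35; it finishes at 35 + 2 = hour 37.
All tasks are finished once the last one completes. Finish times: Mashing at 9, Lautering at 6, Whirlpool at 13, Chilling at 23, Pitching at 33, Primary fermentation at 37. The latest is hour 37.

37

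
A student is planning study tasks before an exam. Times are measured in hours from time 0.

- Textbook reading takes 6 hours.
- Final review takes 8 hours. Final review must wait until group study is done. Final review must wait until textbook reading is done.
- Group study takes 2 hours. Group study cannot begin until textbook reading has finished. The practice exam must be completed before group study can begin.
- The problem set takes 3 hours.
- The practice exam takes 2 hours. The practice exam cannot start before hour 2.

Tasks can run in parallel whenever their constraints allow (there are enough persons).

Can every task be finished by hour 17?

Yes

After its own release at hour 2, the practice exam can start at hour 2 and finishes at hour 4.
The problem set has no prerequisites, so it starts at hour 0 and finishes at hour 3.
Nothing blocks textbook reading, so it runs from hour 0 to hour 6.
Group study needs all of textbook reading (finishes hour 6); the practice exam (finishes hour 4). That puts its earliest start at hour 6; it finishes at 6 + 2 = hour 8.
Final review has to wait for group study (finishes hour 8); textbook reading (finishes hour 6). The latest of these is hour 8, so final review runs hour 8 to 8 + 8 = hour 16.
Every task is finished by hour 16, which is no later than the deadline of 17, so the schedule is feasible.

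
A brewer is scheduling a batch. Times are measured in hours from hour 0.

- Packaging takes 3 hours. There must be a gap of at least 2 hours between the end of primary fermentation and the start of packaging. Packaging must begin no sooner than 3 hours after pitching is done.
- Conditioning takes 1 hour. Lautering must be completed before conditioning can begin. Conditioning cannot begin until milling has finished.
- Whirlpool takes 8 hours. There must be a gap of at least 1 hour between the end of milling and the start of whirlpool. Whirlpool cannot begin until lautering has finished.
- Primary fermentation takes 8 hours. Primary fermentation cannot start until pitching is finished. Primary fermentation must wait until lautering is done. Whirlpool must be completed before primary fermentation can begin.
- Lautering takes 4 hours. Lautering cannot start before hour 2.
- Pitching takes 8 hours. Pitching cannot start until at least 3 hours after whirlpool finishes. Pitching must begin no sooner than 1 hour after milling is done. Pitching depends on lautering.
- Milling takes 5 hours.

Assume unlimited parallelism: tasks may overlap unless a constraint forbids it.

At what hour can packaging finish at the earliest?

38

After its own release at hour 2, lautering can start at hour 2 and finishes at hour 6.
Milling can start immediately at hour 0; it finishes at hour 5.
Whirlpool needs all of milling (finishes hour 5, plus 1-hour gap → hour 6); lautering (finishes hour 6). That puts its earliest start at hour 6; it finishes at 6 + 8 = hour 14.
Pitching needs all of whirlpool (finishes hour 14, plus 3-hour gap → hour 17); milling (finishes hour 5, plus 1-hour gap → hour 6); lautering (finishes hour 6). That puts its earliest start at hour 17; it finishes at 17 + 8 = hour 25.
For primary fermentation: pitching (finishes hour 25); lautering (finishes hour 6); whirlpool (finishes hour 14). Taking the maximum gives a start of hour 25, and it finishes at 25 + 8 = hour 33.
Packaging has to wait for primary fermentation (finishes hour 33, plus 2-hour gap → hour 35); pitching (finishes hour 25, plus 3-hour gap → hour 28). The latest of these is hour 35, so packaging runs hour 35 to 35 + 3 = hour 38.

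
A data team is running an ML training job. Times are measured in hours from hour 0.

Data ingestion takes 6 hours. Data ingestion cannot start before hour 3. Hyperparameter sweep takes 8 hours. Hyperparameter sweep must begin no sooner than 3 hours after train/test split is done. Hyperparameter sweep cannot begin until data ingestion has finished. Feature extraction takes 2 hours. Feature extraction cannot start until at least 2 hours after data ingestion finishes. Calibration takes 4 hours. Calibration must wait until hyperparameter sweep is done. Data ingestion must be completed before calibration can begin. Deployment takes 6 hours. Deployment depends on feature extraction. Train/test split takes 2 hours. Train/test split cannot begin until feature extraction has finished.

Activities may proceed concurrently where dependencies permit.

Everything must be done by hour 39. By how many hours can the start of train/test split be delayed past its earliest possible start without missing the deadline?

9

Data ingestion cannot begin until its own release at hour 3. It runs from hour 3 to 3 + 6 = hour 9.
Feature extraction waits on data ingestion (finishes hour 9, plus 2-hour gap → hour 11), so it starts at hour 11 and finishes at 11 + 2 = hour 13.
After feature extraction (finishes hour 13), train/test split can start at hour 13 and finishes at hour 15.

Working backward from the deadline:
Calibration must finish by hour 39; it takes 4 hours, so it must start by 39 − 4 = hour 35.
Hyperparameter sweep must finish before calibration (must start by hour 35). With an 8-hour duration, hyperparameter sweep must start by 35 − 8 = hour 27.
Train/test split feeds into hyperparameter sweep (must start by hour 27, minus 3-hour gap → hour 24); so train/test split must finish by hour 24 and therefore start by hour 22.
So train/test split can start as early as hour 13 and as late as hour 22, giving 22 − 13 = 9 hours of slack.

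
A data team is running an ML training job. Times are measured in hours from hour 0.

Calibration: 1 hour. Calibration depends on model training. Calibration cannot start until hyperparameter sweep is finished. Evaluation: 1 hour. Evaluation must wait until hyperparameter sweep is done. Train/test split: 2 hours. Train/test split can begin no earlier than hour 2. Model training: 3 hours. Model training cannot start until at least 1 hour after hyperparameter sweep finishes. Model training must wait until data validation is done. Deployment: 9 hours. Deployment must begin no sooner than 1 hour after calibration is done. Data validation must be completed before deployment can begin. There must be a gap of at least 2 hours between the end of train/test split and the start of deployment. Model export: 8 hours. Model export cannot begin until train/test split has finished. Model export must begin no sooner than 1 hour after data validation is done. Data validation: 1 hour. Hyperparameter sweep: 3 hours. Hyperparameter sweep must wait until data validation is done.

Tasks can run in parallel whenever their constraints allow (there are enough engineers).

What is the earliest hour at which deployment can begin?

After its own release at hour 2, train/test split can start at hour 2 and finishes at hour 4.
Data validation can start immediately at hour 0; it finishes at hour 1.
Hyperparameter sweep waits on data validation (finishes hour 1), so it starts at hour 1 and finishes at 1 + 3 = hour 4.
For model training: hyperparameter sweep (finishes hour 4, plus 1-hour gap → hour 5); data validation (finishes hour 1). Taking the maximum gives a start of hour 5, and it finishes at 5 + 3 = hour 8.
For calibration: model training (finishes hour 8); hyperparameter sweep (finishes hour 4). Taking the maximum gives a start of hour 8, and it finishes at 8 + 1 = hour 9.
Deployment waits on calibration (finishes hour 9, plus 1-hour gap → hour 10); data validation (finishes hour 1); train/test split (finishes hour 4, plus 2-hour gap → hour 6). The latest of these is hour 10, which is the earliest deployment can start.

10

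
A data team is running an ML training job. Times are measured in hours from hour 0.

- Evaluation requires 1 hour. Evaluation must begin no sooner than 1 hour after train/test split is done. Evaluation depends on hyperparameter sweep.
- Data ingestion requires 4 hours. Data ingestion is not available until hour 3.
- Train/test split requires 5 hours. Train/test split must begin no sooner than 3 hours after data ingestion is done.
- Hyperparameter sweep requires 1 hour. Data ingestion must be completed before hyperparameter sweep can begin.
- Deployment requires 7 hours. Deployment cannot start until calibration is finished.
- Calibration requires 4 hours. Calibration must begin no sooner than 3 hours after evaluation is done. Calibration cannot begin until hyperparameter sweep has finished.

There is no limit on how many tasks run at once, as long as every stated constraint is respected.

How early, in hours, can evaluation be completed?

17

Data ingestion cannot begin until its own release at hour 3. It runs from hour 3 to 3 + 4 = hour 7.
After data ingestion (finishes hour 7), hyperparameter sweep can start at hour 7 and finishes at hour 8.
After data ingestion (finishes hour 7, plus 3-hour gap → hour 10), train/test split can start at hour 10 and finishes at hour 15.
Evaluation cannot start until train/test split (finishes hour 15, plus 1-hour gap → hour 16); hyperparameter sweep (finishes hour 8). The controlling bound is hour 16, so evaluation finishes at 16 + 1 = hour 17.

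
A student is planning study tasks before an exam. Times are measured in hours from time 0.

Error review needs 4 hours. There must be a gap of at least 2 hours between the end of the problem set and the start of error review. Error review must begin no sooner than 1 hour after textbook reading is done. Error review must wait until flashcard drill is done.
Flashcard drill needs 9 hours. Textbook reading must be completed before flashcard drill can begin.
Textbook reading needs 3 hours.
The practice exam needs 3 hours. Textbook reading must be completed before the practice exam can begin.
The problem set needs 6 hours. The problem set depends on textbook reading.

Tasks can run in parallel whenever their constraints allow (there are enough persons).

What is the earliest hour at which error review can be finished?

Textbook reading can start immediately at hour 0; it finishes at hour 3.
Flashcard drill cannot begin until textbook reading (finishes hour 3). It runs from hour 3 to 3 + 9 = hour 12.
The problem set waits on textbook reading (finishes hour 3), so it starts at hour 3 and finishes at 3 + 6 = hour 9.
For error review: the problem set (finishes hour 9, plus 2-hour gap → hour 11); textbook reading (finishes hour 3, plus 1-hour gap → hour 4); flashcard drill (finishes hour 12). Taking the maximum gives a start of hour 12, and it finishes at 12 + 4 = hour 16.

16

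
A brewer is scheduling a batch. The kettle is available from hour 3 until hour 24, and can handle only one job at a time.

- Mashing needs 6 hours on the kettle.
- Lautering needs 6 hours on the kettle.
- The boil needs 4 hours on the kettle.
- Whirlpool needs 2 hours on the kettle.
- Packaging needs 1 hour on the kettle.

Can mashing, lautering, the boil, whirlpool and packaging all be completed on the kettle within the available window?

Yes

The kettle window is 24 − 3 = 21 hours.
Running back to back, the jobs need 6 + 6 + 4 + 2 + 1 = 19 hours on the kettle.
Since 19 ≤ 21, they fit within the window.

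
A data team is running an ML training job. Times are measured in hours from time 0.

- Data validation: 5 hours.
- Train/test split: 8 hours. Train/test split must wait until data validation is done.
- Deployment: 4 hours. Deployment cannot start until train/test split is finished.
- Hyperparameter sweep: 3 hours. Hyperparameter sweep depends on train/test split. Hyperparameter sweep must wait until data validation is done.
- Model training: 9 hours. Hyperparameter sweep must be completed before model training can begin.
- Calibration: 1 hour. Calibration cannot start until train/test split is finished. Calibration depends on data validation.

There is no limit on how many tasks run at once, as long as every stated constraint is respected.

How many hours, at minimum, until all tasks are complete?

Data validation has no prerequisites, so it starts at hour 0 and finishes at hour 5.
After data validation (finishes hour 5), train/test split can start at hour 5 and finishes at hour 13.
Deployment waits on train/test split (finishes hour 13), so it starts at hour 13 and finishes at 13 + 4 = hour 17.
Calibration has to wait for train/test split (finishes hour 13); data validation (finishes hour 5). The latest of these is hour 13, so calibration runs hour 13 to 13 + 1 = hour 14.
For hyperparameter sweep: train/test split (finishes hour 13); data validation (finishes hour 5). Taking the maximum gives a start of hour 13, and it finishes at 13 + 3 = hour 16.
Model training cannot begin until hyperparameter sweep (finishes hour 16). It runs from hour 16 to 16 + 9 = hour 25.
All tasks are finished once the last one completes. Finish times: Data validation at 5, Train/test split at 13, Hyperparameter sweep at 16, Model training at 25, Calibration at 14, Deployment at 17. The latest is hour 25.

25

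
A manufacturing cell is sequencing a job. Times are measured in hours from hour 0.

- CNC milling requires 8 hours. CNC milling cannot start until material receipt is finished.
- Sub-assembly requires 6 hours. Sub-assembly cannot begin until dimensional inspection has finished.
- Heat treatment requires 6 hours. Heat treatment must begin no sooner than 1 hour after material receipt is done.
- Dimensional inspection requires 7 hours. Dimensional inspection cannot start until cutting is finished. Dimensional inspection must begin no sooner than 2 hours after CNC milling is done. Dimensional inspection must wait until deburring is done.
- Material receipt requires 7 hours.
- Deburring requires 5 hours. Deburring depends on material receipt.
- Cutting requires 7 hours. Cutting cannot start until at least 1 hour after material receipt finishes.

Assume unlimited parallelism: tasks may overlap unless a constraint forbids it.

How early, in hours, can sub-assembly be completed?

30

Material receipt can start immediately at hour 0; it finishes at hour 7.
CNC milling waits on material receipt (finishes hour 7), so it starts at hour 7 and finishes at 7 + 8 = hour 15.
Deburring waits on material receipt (finishes hour 7), so it starts at hour 7 and finishes at 7 + 5 = hour 12.
Cutting waits on material receipt (finishes hour 7, plus 1-hour gap → hour 8), so it starts at hour 8 and finishes at 8 + 7 = hour 15.
Dimensional inspection has to wait for cutting (finishes hour 15); CNC milling (finishes hour 15, plus 2-hour gap → hour 17); deburring (finishes hour 12). The latest of these is hour 17, so dimensional inspection runs hour 17 to 17 + 7 = hour 24.
Sub-assembly cannot begin until dimensional inspection (finishes hour 24). It runs from hour 24 to 24 + 6 = hour 30.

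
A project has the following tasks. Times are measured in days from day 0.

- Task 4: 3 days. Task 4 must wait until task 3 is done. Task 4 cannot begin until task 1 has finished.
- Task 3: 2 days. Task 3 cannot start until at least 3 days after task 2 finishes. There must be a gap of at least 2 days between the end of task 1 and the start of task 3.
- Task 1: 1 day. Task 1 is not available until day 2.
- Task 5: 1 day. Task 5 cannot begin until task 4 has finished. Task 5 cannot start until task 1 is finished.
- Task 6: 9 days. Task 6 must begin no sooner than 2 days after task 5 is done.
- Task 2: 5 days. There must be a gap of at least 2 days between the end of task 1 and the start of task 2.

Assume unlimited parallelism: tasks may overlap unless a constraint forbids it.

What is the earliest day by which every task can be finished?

30

After its own release at day 2, task 1 can start at day 2 and finishes at day 3.
Task 2 cannot begin until task 1 (finishes day 3, plus 2-day gap → day 5). It runs from day 5 to 5 + 5 = day 10.
Task 3 has to wait for task 2 (finishes day 10, plus 3-day gap → day 13); task 1 (finishes day 3, plus 2-day gap → day 5). The latest of these is day 13, so task 3 runs day 13 to 13 + 2 = day 15.
Task 4 has to wait for task 3 (finishes day 15); task 1 (finishes day 3). The latest of these is day 15, so task 4 runs day 15 to 15 + 3 = day 18.
For task 5: task 4 (finishes day 18); task 1 (finishes day 3). Taking the maximum gives a start of day 18, and it finishes at 18 + 1 = day 19.
Task 6 waits on task 5 (finishes day 19, plus 2-day gap → day 21), so it starts at day 21 and finishes at 21 + 9 = day 30.
All tasks are finished once the last one completes. Finish times: Task 1 at 3, Task 2 at 10, Task 3 at 15, Task 4 at 18, Task 5 at 19, Task 6 at 30. The latest is day 30.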